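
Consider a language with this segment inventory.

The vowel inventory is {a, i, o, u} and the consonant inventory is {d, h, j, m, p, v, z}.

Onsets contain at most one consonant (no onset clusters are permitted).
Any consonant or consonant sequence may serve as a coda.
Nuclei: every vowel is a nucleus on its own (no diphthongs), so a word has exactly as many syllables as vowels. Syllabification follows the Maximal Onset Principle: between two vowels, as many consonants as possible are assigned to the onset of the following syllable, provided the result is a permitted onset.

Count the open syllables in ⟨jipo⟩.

2

Vowels present: i, o; each is a nucleus, giving 2 syllables.
/i…o/ gap (V1→V2): just /p/ — single C goes to the following onset.
Syllabification: ji.po.
Classifying each syllable: /ji/ (open), /po/ (open).
Open syllables: 2.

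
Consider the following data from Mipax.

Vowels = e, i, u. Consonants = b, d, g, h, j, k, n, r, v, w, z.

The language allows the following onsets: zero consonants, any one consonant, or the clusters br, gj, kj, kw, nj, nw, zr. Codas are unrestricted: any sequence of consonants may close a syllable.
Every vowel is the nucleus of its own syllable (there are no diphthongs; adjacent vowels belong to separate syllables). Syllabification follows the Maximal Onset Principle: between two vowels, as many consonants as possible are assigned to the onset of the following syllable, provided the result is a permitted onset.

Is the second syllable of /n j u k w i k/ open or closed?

Nuclei (vowels): u, i → 2 syllables.
Between /u/ (V1) and /i/ (V2): /kw/ — entire cluster is a permitted onset → onset /kw/, coda ∅.
Result: nju.kwik.
Syllable 2 is /kwik/ with coda /k/, so it is closed.

closed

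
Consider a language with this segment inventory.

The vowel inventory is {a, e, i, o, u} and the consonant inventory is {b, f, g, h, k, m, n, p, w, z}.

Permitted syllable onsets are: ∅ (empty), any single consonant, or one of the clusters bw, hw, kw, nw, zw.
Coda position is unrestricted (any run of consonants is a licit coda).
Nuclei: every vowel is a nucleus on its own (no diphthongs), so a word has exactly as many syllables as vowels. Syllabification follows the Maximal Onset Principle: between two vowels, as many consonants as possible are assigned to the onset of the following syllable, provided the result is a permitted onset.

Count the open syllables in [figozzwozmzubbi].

2

Vowels present: i, o, o, u, i; each is a nucleus, giving 5 syllables.
V1 /i/ – V2 /o/: /g/ is a single consonant, so it becomes the next onset.
V2 /o/ – V3 /o/: cluster /zzw/ — the longest permitted-onset suffix is /zw/; onset = /zw/, preceding coda = /z/.
V3 /o/ – V4 /u/: /zmz/ — longest licit onset from the right is /z/, leaving /zm/ as coda.
V4 /u/ – V5 /i/: /bb/ — longest licit onset from the right is /b/, leaving /b/ as coda.
Putting it together: fi.goz.zwozm.zub.bi.
Classifying each syllable: /fi/ (open), /goz/ (closed), /zwozm/ (closed), /zub/ (closed), /bi/ (open).
Open syllables: 2.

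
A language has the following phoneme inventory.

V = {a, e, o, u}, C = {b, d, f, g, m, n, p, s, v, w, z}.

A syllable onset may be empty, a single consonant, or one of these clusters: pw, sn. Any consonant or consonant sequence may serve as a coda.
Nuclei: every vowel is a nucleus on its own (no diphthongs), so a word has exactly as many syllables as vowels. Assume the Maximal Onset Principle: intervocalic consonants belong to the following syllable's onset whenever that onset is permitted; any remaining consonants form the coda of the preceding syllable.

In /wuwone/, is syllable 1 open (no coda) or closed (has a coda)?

open

Vowels present: u, o, e; each is a nucleus, giving 3 syllables.
σ1/σ2 boundary: /w/ is a single consonant, so it becomes the next onset.
σ2/σ3 boundary: /n/ → onset of the next syllable (single consonants are always licit onsets).
Putting it together: wu.wo.ne.
Syllable 1 is /wu/; it ends in its nucleus with no coda, so it is open.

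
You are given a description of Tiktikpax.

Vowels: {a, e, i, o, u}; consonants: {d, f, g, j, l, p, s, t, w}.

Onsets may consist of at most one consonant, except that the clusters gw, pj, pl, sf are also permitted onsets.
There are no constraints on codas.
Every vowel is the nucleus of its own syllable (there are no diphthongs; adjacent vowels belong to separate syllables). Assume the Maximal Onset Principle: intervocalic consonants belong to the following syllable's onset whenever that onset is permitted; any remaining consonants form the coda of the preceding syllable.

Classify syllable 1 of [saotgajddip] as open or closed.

Vowels present: a, o, a, i; each is a nucleus, giving 4 syllables.
V1 /a/ – V2 /o/: no consonants, so the boundary falls immediately after /a/.
V2 /o/ – V3 /a/: /tg/; trying suffixes from longest down, /g/ is the first permitted one, so coda /t/ | onset /g/.
V3 /a/ – V4 /i/: /jdd/; trying suffixes from longest down, /d/ is the first permitted one, so coda /jd/ | onset /d/.
Syllabification: sa.ot.gajd.dip.
Syllable 1 is /sa/; it ends in its nucleus with no coda, so it is open.

open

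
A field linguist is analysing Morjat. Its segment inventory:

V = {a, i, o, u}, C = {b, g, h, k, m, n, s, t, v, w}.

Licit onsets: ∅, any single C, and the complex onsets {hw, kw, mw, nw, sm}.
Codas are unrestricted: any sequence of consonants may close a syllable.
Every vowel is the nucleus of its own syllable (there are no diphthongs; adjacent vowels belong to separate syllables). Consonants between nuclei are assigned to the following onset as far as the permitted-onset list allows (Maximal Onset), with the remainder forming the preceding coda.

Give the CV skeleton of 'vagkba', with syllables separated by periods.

CVCC.CV

Nuclei (vowels): a, a → 2 syllables.
Between /a/ (V1) and /a/ (V2): cluster /gkb/ — the longest permitted-onset suffix is /b/; onset = /b/, preceding coda = /gk/.
Putting it together: vagk.ba.
Mapping each syllable to C/V: /vagk/ → CVCC, /ba/ → CV.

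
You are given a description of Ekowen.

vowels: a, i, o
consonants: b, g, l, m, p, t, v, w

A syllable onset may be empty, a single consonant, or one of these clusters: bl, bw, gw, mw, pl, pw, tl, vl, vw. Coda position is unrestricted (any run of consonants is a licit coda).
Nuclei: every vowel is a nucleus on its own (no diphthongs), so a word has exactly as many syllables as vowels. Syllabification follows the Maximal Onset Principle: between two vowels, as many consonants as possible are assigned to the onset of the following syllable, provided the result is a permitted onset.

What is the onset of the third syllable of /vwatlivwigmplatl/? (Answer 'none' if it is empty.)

vw

The vowels are a, i, i, a — 4 nuclei, so 4 syllables.
σ1/σ2 boundary: /tl/ — entire cluster is a permitted onset → onset /tl/, coda ∅.
σ2/σ3 boundary: cluster /vw/ — /vw/ is itself a permitted onset, so the whole cluster goes right; preceding coda = ∅.
σ3/σ4 boundary: /gmpl/; trying suffixes from longest down, /pl/ is the first permitted one, so coda /gm/ | onset /pl/.
Putting it together: vwa.tli.vwigm.platl.
Syllable 3 is /vwigm/: onset /vw/, nucleus /i/, coda /gm/.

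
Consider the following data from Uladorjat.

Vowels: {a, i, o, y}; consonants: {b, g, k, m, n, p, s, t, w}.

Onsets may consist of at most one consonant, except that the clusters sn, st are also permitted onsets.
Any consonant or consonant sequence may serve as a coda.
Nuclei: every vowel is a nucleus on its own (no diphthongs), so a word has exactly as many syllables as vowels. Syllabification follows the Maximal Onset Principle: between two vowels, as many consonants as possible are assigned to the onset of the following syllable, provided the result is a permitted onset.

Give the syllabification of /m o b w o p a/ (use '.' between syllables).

mob.wo.pa

Nuclei (vowels): o, o, a → 3 syllables.
Between /o/ (V1) and /o/ (V2): /bw/ splits as /b/ + /w/ (/w/ is the longest suffix that is a licit onset).
Between /o/ (V2) and /a/ (V3): just /p/ — single C goes to the following onset.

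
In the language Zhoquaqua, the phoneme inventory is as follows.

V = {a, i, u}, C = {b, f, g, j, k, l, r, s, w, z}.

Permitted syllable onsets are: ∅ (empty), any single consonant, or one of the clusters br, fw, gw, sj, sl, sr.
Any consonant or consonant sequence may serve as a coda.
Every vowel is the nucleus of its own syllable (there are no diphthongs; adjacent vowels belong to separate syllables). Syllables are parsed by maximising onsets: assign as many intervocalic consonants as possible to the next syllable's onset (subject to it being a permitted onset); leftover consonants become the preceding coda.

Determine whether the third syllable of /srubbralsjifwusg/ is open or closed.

open

Nuclei (vowels): u, a, i, u → 4 syllables.
V1 /u/ – V2 /a/: /bbr/ — longest licit onset from the right is /br/, leaving /b/ as coda.
V2 /a/ – V3 /i/: /lsj/ — longest licit onset from the right is /sj/, leaving /l/ as coda.
V3 /i/ – V4 /u/: cluster /fw/ — /fw/ is itself a permitted onset, so the whole cluster goes right; preceding coda = ∅.
Result: srub.bral.sji.fwusg.
Syllable 3 is /sji/; it ends in its nucleus with no coda, so it is open.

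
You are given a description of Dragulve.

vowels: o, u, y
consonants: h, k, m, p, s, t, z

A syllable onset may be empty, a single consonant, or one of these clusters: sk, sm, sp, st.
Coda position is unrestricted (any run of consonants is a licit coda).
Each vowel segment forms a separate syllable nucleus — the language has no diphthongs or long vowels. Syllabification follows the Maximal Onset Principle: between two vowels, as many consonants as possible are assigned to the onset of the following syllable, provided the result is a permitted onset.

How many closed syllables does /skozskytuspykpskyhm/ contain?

Nuclei (vowels): o, y, u, y, y → 5 syllables.
/o…y/ gap (V1→V2): /zsk/; trying suffixes from longest down, /sk/ is the first permitted one, so coda /z/ | onset /sk/.
/y…u/ gap (V2→V3): just /t/ — single C goes to the following onset.
/u…y/ gap (V3→V4): /sp/ is a licit onset in full, so it all attaches to the next syllable.
/y…y/ gap (V4→V5): /kpsk/; trying suffixes from longest down, /sk/ is the first permitted one, so coda /kp/ | onset /sk/.
Putting it together: skoz.sky.tu.spykp.skyhm.
Classifying each syllable: /skoz/ (closed), /sky/ (open), /tu/ (open), /spykp/ (closed), /skyhm/ (closed).
Closed syllables: 3.

3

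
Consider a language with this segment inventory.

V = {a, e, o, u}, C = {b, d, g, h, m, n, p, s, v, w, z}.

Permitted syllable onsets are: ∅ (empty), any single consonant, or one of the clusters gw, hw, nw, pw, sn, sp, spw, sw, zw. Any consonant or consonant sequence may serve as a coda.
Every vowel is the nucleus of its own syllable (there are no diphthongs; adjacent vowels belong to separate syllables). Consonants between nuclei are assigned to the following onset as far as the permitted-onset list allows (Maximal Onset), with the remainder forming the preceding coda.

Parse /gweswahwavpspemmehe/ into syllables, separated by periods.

Nuclei (vowels): e, a, a, e, e, e → 6 syllables.
Between /e/ (V1) and /a/ (V2): /sw/ — entire cluster is a permitted onset → onset /sw/, coda ∅.
Between /a/ (V2) and /a/ (V3): /hw/ is a licit onset in full, so it all attaches to the next syllable.
Between /a/ (V3) and /e/ (V4): cluster /vpsp/ — the longest permitted-onset suffix is /sp/; onset = /sp/, preceding coda = /vp/.
Between /e/ (V4) and /e/ (V5): /mm/ — longest licit onset from the right is /m/, leaving /m/ as coda.
Between /e/ (V5) and /e/ (V6): /h/ is a single consonant, so it becomes the next onset.

gwe.swa.hwavp.spem.me.he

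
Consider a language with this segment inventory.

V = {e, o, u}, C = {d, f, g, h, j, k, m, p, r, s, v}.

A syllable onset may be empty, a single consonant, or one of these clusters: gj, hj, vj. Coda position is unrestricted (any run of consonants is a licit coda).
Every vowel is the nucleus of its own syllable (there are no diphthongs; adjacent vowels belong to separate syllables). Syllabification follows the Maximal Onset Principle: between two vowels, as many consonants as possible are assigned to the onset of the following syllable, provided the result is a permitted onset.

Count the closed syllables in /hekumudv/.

1

Vowels present: e, u, u; each is a nucleus, giving 3 syllables.
/e…u/ gap (V1→V2): /k/ → onset of the next syllable (single consonants are always licit onsets).
/u…u/ gap (V2→V3): just /m/ — single C goes to the following onset.
Result: he.ku.mudv.
Classifying each syllable: /he/ (open), /ku/ (open), /mudv/ (closed).
Closed syllables: 1.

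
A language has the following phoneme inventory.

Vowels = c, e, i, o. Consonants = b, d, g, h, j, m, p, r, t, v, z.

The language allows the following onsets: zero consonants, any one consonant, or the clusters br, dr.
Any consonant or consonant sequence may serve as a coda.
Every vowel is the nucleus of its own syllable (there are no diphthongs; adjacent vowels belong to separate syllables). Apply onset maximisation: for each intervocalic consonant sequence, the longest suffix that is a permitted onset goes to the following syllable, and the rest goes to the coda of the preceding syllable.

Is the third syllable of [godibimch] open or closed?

Nuclei (vowels): o, i, i, c → 4 syllables.
V1 /o/ – V2 /i/: just /d/ — single C goes to the following onset.
V2 /i/ – V3 /i/: /b/ → onset of the next syllable (single consonants are always licit onsets).
V3 /i/ – V4 /c/: just /m/ — single C goes to the following onset.
Result: go.di.bi.mch.
Syllable 3 is /bi/; it ends in its nucleus with no coda, so it is open.

open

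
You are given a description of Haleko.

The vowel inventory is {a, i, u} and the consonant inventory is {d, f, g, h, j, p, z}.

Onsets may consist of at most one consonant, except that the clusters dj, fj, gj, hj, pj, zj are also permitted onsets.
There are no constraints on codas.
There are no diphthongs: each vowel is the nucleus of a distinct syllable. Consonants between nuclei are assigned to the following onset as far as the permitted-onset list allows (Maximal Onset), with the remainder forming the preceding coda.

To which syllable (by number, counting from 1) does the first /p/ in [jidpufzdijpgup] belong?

The vowels are i, u, i, u — 4 nuclei, so 4 syllables.
Between /i/ (V1) and /u/ (V2): /dp/; trying suffixes from longest down, /p/ is the first permitted one, so coda /d/ | onset /p/.
Between /u/ (V2) and /i/ (V3): /fzd/ — longest licit onset from the right is /d/, leaving /fz/ as coda.
Between /i/ (V3) and /u/ (V4): /jpg/ splits as /jp/ + /g/ (/g/ is the longest suffix that is a licit onset).
Putting it together: jid.pufz.dijp.gup.
The first /p/ is in the onset of syllable 2 (/pufz/).

2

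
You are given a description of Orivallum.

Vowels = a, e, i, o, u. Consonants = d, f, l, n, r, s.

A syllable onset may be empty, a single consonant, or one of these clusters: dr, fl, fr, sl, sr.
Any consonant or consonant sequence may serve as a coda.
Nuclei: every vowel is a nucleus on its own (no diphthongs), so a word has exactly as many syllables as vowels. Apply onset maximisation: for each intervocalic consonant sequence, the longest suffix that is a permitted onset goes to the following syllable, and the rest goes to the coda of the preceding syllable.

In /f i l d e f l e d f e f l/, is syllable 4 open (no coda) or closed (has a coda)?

The vowels are i, e, e, e — 4 nuclei, so 4 syllables.
/i…e/ gap (V1→V2): /ld/ splits as /l/ + /d/ (/d/ is the longest suffix that is a licit onset).
/e…e/ gap (V2→V3): /fl/ is a licit onset in full, so it all attaches to the next syllable.
/e…e/ gap (V3→V4): /df/ splits as /d/ + /f/ (/f/ is the longest suffix that is a licit onset).
So the parse is fil.de.fled.fefl.
Syllable 4 is /fefl/ with coda /fl/, so it is closed.

closed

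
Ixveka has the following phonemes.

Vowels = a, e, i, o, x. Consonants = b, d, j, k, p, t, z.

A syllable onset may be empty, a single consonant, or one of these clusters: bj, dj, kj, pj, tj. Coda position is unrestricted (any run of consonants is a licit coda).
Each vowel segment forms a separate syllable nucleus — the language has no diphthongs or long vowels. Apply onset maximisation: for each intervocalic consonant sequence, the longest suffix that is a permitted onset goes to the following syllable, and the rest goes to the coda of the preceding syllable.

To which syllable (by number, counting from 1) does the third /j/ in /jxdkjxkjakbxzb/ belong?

Vowels present: x, x, a, x; each is a nucleus, giving 4 syllables.
V1 /x/ – V2 /x/: /dkj/ — longest licit onset from the right is /kj/, leaving /d/ as coda.
V2 /x/ – V3 /a/: /kj/ is a licit onset in full, so it all attaches to the next syllable.
V3 /a/ – V4 /x/: /kb/ splits as /k/ + /b/ (/b/ is the longest suffix that is a licit onset).
So the parse is jxd.kjx.kjak.bxzb.
The third /j/ is in the onset of syllable 3 (/kjak/).

3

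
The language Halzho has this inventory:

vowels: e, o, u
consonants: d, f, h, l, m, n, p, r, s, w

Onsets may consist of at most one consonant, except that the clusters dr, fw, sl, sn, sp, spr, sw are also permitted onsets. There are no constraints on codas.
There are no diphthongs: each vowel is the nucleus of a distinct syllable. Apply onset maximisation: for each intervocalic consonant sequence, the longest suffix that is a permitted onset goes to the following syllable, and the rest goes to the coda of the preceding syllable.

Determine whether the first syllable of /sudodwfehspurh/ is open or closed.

open

The vowels are u, o, e, u — 4 nuclei, so 4 syllables.
/u…o/ gap (V1→V2): /d/ → onset of the next syllable (single consonants are always licit onsets).
/o…e/ gap (V2→V3): cluster /dwf/ — the longest permitted-onset suffix is /f/; onset = /f/, preceding coda = /dw/.
/e…u/ gap (V3→V4): /hsp/; trying suffixes from longest down, /sp/ is the first permitted one, so coda /h/ | onset /sp/.
Syllabification: su.dodw.feh.spurh.
Syllable 1 is /su/; it ends in its nucleus with no coda, so it is open.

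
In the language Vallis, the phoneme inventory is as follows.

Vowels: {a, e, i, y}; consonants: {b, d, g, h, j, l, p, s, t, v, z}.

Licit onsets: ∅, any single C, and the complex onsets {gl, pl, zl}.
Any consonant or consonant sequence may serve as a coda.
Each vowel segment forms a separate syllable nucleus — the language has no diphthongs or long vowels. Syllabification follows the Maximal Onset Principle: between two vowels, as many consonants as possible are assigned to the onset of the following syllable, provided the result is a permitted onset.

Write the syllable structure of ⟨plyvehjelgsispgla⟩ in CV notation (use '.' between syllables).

Vowels present: y, e, e, i, a; each is a nucleus, giving 5 syllables.
V1 /y/ – V2 /e/: just /v/ — single C goes to the following onset.
V2 /e/ – V3 /e/: /hj/ splits as /h/ + /j/ (/j/ is the longest suffix that is a licit onset).
V3 /e/ – V4 /i/: /lgs/ splits as /lg/ + /s/ (/s/ is the longest suffix that is a licit onset).
V4 /i/ – V5 /a/: /spgl/; trying suffixes from longest down, /gl/ is the first permitted one, so coda /sp/ | onset /gl/.
Result: ply.veh.jelg.sisp.gla.
Mapping each syllable to C/V: /ply/ → CCV, /veh/ → CVC, /jelg/ → CVCC, /sisp/ → CVCC, /gla/ → CCV.

CCV.CVC.CVCC.CVCC.CCV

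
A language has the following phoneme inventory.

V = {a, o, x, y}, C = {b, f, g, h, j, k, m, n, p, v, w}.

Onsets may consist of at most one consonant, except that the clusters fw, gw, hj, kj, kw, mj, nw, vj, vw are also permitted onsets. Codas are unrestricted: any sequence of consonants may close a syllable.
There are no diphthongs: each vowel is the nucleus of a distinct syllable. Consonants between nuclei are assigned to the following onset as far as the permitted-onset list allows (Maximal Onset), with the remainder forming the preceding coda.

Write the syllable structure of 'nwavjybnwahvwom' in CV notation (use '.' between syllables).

Vowels present: a, y, a, o; each is a nucleus, giving 4 syllables.
σ1/σ2 boundary: cluster /vj/ — /vj/ is itself a permitted onset, so the whole cluster goes right; preceding coda = ∅.
σ2/σ3 boundary: /bnw/; trying suffixes from longest down, /nw/ is the first permitted one, so coda /b/ | onset /nw/.
σ3/σ4 boundary: /hvw/ — longest licit onset from the right is /vw/, leaving /h/ as coda.
Result: nwa.vjyb.nwah.vwom.
Mapping each syllable to C/V: /nwa/ → CCV, /vjyb/ → CCVC, /nwah/ → CCVC, /vwom/ → CCVC.

CCV.CCVC.CCVC.CCVC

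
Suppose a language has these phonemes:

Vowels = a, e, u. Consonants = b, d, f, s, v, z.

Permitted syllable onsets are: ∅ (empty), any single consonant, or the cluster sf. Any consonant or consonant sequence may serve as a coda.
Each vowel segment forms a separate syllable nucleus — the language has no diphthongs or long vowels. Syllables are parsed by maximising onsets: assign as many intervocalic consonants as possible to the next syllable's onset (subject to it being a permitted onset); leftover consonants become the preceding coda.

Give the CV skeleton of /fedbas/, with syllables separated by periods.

CVC.CVC

Nuclei (vowels): e, a → 2 syllables.
V1 /e/ – V2 /a/: /db/ splits as /d/ + /b/ (/b/ is the longest suffix that is a licit onset).
Syllabification: fed.bas.
Mapping each syllable to C/V: /fed/ → CVC, /bas/ → CVC.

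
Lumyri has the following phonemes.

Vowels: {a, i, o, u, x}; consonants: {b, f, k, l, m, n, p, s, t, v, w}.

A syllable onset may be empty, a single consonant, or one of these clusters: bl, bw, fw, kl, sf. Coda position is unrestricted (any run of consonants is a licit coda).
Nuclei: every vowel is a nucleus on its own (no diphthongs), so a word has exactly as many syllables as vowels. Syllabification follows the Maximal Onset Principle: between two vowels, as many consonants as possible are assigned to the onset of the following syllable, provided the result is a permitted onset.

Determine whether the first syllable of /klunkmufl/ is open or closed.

closed

Vowels present: u, u; each is a nucleus, giving 2 syllables.
σ1/σ2 boundary: /nkm/; trying suffixes from longest down, /m/ is the first permitted one, so coda /nk/ | onset /m/.
Putting it together: klunk.mufl.
Syllable 1 is /klunk/ with coda /nk/, so it is closed.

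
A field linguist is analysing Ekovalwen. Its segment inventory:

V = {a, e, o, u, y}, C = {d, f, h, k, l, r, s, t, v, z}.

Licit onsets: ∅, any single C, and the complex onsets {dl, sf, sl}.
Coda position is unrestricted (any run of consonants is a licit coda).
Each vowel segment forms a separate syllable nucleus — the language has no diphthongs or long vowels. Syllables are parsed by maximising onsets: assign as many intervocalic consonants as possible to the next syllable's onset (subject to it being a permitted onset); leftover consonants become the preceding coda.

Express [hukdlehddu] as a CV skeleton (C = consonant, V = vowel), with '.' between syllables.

Vowels present: u, e, u; each is a nucleus, giving 3 syllables.
Between /u/ (V1) and /e/ (V2): /kdl/ splits as /k/ + /dl/ (/dl/ is the longest suffix that is a licit onset).
Between /e/ (V2) and /u/ (V3): /hdd/; trying suffixes from longest down, /d/ is the first permitted one, so coda /hd/ | onset /d/.
So the parse is huk.dlehd.du.
Mapping each syllable to C/V: /huk/ → CVC, /dlehd/ → CCVCC, /du/ → CV.

CVC.CCVCC.CV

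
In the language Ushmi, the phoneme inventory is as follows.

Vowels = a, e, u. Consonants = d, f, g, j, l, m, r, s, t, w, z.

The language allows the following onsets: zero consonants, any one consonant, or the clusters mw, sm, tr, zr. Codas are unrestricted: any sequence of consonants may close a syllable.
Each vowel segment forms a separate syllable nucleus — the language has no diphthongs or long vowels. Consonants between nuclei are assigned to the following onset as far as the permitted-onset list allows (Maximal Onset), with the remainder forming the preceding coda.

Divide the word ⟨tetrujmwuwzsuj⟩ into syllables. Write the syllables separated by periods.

te.truj.mwuwz.suj

Nuclei (vowels): e, u, u, u → 4 syllables.
σ1/σ2 boundary: /tr/ is a licit onset in full, so it all attaches to the next syllable.
σ2/σ3 boundary: /jmw/; trying suffixes from longest down, /mw/ is the first permitted one, so coda /j/ | onset /mw/.
σ3/σ4 boundary: /wzs/ splits as /wz/ + /s/ (/s/ is the longest suffix that is a licit onset).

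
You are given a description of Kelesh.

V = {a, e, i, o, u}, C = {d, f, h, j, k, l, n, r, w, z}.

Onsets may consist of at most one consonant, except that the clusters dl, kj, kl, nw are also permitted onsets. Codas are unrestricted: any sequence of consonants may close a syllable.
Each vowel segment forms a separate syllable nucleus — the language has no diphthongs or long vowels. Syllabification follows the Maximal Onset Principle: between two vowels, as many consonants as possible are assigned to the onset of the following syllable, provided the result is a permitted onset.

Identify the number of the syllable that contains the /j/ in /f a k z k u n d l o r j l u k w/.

Nuclei (vowels): a, u, o, u → 4 syllables.
Between /a/ (V1) and /u/ (V2): cluster /kzk/ — the longest permitted-onset suffix is /k/; onset = /k/, preceding coda = /kz/.
Between /u/ (V2) and /o/ (V3): /ndl/ — longest licit onset from the right is /dl/, leaving /n/ as coda.
Between /o/ (V3) and /u/ (V4): /rjl/ — longest licit onset from the right is /l/, leaving /rj/ as coda.
Result: fakz.kun.dlorj.lukw.
The /j/ is in the coda of syllable 3 (/dlorj/).

3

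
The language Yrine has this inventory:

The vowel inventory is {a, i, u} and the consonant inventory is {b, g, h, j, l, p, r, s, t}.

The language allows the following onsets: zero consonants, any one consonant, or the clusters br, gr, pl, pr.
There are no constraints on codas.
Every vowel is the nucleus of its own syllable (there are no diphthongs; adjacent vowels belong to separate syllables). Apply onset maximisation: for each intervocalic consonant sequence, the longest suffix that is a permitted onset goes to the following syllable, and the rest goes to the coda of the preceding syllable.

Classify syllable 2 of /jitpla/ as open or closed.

open

The vowels are i, a — 2 nuclei, so 2 syllables.
V1 /i/ – V2 /a/: /tpl/; trying suffixes from longest down, /pl/ is the first permitted one, so coda /t/ | onset /pl/.
So the parse is jit.pla.
Syllable 2 is /pla/; it ends in its nucleus with no coda, so it is open.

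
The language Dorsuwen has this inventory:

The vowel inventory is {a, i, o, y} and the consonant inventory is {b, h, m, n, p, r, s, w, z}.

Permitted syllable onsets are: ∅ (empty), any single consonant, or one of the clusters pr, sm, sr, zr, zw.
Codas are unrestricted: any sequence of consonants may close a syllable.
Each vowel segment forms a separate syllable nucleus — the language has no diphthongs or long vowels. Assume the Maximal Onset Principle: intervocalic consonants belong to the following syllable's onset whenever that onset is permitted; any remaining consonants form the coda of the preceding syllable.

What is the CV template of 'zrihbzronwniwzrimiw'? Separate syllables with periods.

CCVCC.CCVCC.CVC.CCV.CVC

Nuclei (vowels): i, o, i, i, i → 5 syllables.
Between /i/ (V1) and /o/ (V2): cluster /hbzr/ — the longest permitted-onset suffix is /zr/; onset = /zr/, preceding coda = /hb/.
Between /o/ (V2) and /i/ (V3): /nwn/ — longest licit onset from the right is /n/, leaving /nw/ as coda.
Between /i/ (V3) and /i/ (V4): cluster /wzr/ — the longest permitted-onset suffix is /zr/; onset = /zr/, preceding coda = /w/.
Between /i/ (V4) and /i/ (V5): /m/ → onset of the next syllable (single consonants are always licit onsets).
So the parse is zrihb.zronw.niw.zri.miw.
Mapping each syllable to C/V: /zrihb/ → CCVCC, /zronw/ → CCVCC, /niw/ → CVC, /zri/ → CCV, /miw/ → CVC.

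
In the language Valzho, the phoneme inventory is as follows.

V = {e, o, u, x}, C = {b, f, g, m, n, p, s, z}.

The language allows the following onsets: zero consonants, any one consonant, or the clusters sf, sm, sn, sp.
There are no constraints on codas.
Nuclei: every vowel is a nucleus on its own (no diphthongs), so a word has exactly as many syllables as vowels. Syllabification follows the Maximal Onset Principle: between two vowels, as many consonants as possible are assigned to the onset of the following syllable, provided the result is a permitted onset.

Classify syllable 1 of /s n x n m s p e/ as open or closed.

closed

Nuclei (vowels): x, e → 2 syllables.
σ1/σ2 boundary: /nmsp/; trying suffixes from longest down, /sp/ is the first permitted one, so coda /nm/ | onset /sp/.
Result: snxnm.spe.
Syllable 1 is /snxnm/ with coda /nm/, so it is closed.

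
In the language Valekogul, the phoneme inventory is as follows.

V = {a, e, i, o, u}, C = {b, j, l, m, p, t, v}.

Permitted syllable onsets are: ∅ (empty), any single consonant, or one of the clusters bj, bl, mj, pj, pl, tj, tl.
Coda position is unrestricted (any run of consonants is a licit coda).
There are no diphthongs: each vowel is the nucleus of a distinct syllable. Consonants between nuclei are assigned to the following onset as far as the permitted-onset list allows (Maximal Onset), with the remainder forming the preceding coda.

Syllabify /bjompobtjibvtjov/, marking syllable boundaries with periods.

bjom.pob.tjibv.tjov

Nuclei (vowels): o, o, i, o → 4 syllables.
σ1/σ2 boundary: /mp/ — longest licit onset from the right is /p/, leaving /m/ as coda.
σ2/σ3 boundary: /btj/; trying suffixes from longest down, /tj/ is the first permitted one, so coda /b/ | onset /tj/.
σ3/σ4 boundary: cluster /bvtj/ — the longest permitted-onset suffix is /tj/; onset = /tj/, preceding coda = /bv/.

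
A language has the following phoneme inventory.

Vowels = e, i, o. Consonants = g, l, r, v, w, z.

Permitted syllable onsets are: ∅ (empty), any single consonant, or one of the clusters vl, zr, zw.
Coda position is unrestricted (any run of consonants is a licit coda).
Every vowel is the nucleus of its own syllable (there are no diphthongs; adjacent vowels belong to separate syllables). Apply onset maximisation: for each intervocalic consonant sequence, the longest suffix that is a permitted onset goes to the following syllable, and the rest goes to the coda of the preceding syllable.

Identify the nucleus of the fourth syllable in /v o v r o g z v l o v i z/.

Nuclei (vowels): o, o, o, i → 4 syllables.
The fourth nucleus (vowel 4 from the left) is /i/.

i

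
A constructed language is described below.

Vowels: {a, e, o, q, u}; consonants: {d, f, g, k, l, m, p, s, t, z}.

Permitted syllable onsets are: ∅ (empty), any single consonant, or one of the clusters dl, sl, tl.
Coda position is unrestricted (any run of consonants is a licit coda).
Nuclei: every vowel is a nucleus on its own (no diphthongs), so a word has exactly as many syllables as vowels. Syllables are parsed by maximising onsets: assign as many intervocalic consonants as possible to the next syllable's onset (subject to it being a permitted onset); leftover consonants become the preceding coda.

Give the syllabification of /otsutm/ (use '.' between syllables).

The vowels are o, u — 2 nuclei, so 2 syllables.
V1 /o/ – V2 /u/: cluster /ts/ — the longest permitted-onset suffix is /s/; onset = /s/, preceding coda = /t/.

ot.sutm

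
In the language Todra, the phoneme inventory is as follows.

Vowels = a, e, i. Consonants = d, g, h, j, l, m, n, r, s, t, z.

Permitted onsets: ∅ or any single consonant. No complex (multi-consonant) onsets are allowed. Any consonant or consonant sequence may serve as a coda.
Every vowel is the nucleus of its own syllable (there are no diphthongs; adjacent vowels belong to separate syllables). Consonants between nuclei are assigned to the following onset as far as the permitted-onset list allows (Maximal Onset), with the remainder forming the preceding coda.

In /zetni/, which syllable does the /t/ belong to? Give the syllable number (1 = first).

The vowels are e, i — 2 nuclei, so 2 syllables.
V1 /e/ – V2 /i/: /tn/ splits as /t/ + /n/ (/n/ is the longest suffix that is a licit onset).
Putting it together: zet.ni.
The /t/ is in the coda of syllable 1 (/zet/).

1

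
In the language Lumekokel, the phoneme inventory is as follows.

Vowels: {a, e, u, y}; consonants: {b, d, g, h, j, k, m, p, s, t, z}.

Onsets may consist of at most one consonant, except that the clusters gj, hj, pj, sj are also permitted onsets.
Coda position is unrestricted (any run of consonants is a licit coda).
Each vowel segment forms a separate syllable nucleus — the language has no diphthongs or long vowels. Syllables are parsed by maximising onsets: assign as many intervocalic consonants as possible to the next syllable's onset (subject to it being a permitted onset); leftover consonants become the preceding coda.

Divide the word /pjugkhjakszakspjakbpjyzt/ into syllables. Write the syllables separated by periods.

pjugk.hjaks.zaks.pjakb.pjyzt

Vowels present: u, a, a, a, y; each is a nucleus, giving 5 syllables.
V1 /u/ – V2 /a/: /gkhj/ splits as /gk/ + /hj/ (/hj/ is the longest suffix that is a licit onset).
V2 /a/ – V3 /a/: cluster /ksz/ — the longest permitted-onset suffix is /z/; onset = /z/, preceding coda = /ks/.
V3 /a/ – V4 /a/: /kspj/; trying suffixes from longest down, /pj/ is the first permitted one, so coda /ks/ | onset /pj/.
V4 /a/ – V5 /y/: /kbpj/ — longest licit onset from the right is /pj/, leaving /kb/ as coda.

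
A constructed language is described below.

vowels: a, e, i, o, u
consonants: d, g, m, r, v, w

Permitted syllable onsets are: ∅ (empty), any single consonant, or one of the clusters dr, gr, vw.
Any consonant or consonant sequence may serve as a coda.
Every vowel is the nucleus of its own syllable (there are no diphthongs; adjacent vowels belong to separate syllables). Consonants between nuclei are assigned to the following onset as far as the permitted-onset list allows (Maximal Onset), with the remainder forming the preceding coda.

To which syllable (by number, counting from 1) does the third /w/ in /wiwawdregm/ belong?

2

Nuclei (vowels): i, a, e → 3 syllables.
V1 /i/ – V2 /a/: just /w/ — single C goes to the following onset.
V2 /a/ – V3 /e/: /wdr/ splits as /w/ + /dr/ (/dr/ is the longest suffix that is a licit onset).
Result: wi.waw.dregm.
The third /w/ is in the coda of syllable 2 (/waw/).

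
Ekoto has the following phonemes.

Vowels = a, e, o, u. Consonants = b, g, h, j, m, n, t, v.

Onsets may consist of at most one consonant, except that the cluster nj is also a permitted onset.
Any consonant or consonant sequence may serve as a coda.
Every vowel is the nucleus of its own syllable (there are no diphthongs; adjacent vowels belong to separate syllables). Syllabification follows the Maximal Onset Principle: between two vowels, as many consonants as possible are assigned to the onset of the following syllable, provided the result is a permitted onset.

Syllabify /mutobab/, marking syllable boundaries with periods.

Vowels present: u, o, a; each is a nucleus, giving 3 syllables.
V1 /u/ – V2 /o/: /t/ is a single consonant, so it becomes the next onset.
V2 /o/ – V3 /a/: just /b/ — single C goes to the following onset.

mu.to.bab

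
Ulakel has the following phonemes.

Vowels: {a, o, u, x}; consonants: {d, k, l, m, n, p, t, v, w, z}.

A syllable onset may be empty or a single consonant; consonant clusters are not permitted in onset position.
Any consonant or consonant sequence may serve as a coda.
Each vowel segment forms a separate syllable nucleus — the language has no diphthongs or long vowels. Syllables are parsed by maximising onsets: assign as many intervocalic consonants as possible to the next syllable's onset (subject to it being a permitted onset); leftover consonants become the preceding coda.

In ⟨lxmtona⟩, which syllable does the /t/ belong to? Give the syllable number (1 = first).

2

The vowels are x, o, a — 3 nuclei, so 3 syllables.
Between /x/ (V1) and /o/ (V2): /mt/; trying suffixes from longest down, /t/ is the first permitted one, so coda /m/ | onset /t/.
Between /o/ (V2) and /a/ (V3): /n/ is a single consonant, so it becomes the next onset.
Syllabification: lxm.to.na.
The /t/ is in the onset of syllable 2 (/to/).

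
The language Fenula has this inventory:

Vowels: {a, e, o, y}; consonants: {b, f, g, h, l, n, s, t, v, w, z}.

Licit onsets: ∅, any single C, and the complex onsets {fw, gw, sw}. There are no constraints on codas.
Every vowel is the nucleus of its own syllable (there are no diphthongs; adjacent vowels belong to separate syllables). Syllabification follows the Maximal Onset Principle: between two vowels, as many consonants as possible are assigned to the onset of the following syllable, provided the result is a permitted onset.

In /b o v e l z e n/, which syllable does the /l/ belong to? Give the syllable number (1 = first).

2

Nuclei (vowels): o, e, e → 3 syllables.
Between /o/ (V1) and /e/ (V2): just /v/ — single C goes to the following onset.
Between /e/ (V2) and /e/ (V3): /lz/; trying suffixes from longest down, /z/ is the first permitted one, so coda /l/ | onset /z/.
Syllabification: bo.vel.zen.
The /l/ is in the coda of syllable 2 (/vel/).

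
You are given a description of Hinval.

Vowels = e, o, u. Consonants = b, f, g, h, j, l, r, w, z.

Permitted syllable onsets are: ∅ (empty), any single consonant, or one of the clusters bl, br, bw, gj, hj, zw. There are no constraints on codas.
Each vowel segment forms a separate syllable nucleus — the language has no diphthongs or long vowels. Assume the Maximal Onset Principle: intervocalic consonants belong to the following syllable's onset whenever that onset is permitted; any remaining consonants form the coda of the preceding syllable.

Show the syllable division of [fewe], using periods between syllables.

fe.we

Nuclei (vowels): e, e → 2 syllables.
σ1/σ2 boundary: just /w/ — single C goes to the following onset.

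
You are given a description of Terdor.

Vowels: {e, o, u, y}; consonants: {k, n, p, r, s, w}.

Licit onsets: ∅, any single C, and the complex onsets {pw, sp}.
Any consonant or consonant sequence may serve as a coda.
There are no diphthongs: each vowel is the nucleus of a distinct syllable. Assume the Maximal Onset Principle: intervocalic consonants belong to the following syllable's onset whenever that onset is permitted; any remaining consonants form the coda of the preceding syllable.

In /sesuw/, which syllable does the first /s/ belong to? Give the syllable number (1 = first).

1

The vowels are e, u — 2 nuclei, so 2 syllables.
V1 /e/ – V2 /u/: /s/ → onset of the next syllable (single consonants are always licit onsets).
So the parse is se.suw.
The first /s/ is in the onset of syllable 1 (/se/).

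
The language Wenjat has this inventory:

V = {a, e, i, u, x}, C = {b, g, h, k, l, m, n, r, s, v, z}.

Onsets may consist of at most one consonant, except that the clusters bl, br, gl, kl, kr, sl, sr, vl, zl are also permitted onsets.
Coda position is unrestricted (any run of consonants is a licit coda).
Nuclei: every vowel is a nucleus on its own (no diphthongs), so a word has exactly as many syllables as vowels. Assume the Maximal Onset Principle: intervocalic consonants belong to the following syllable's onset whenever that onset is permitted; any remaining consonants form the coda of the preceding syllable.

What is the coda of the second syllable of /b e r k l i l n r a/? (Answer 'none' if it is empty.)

Nuclei (vowels): e, i, a → 3 syllables.
/e…i/ gap (V1→V2): /rkl/; trying suffixes from longest down, /kl/ is the first permitted one, so coda /r/ | onset /kl/.
/i…a/ gap (V2→V3): /lnr/ — longest licit onset from the right is /r/, leaving /ln/ as coda.
Result: ber.kliln.ra.
Syllable 2 is /kliln/: onset /kl/, nucleus /i/, coda /ln/.

ln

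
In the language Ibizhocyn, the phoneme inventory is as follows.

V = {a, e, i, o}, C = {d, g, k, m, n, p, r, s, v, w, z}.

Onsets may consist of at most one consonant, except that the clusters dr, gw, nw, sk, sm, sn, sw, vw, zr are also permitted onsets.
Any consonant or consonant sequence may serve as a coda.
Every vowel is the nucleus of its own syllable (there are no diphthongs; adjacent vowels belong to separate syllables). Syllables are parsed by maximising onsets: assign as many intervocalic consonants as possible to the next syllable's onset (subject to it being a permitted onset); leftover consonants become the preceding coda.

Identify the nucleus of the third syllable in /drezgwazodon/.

Vowels present: e, a, o, o; each is a nucleus, giving 4 syllables.
The third nucleus (vowel 3 from the left) is /o/.

o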